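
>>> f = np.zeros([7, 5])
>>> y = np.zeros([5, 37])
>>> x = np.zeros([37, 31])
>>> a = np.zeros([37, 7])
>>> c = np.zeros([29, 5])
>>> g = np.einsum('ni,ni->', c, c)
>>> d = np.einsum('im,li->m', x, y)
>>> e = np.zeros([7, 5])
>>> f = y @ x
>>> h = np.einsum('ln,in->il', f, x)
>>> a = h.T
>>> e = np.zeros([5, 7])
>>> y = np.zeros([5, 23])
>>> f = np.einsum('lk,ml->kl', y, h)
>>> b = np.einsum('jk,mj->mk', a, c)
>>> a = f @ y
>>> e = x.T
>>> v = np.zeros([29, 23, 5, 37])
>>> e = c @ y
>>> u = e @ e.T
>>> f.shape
(23, 5)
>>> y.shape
(5, 23)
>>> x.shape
(37, 31)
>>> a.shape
(23, 23)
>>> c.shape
(29, 5)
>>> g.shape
()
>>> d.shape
(31,)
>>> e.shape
(29, 23)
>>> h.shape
(37, 5)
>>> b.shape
(29, 37)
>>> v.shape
(29, 23, 5, 37)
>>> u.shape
(29, 29)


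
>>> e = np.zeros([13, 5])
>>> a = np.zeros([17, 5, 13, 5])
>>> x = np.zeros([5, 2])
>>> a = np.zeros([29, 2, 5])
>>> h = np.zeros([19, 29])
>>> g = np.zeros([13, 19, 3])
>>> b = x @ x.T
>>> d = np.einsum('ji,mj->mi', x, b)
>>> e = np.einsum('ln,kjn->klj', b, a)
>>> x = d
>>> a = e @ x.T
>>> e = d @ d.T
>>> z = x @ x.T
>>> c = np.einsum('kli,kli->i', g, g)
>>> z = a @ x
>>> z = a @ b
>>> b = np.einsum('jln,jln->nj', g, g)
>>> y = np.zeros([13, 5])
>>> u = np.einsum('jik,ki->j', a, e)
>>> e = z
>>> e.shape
(29, 5, 5)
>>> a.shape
(29, 5, 5)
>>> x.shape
(5, 2)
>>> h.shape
(19, 29)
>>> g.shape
(13, 19, 3)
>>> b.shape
(3, 13)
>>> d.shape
(5, 2)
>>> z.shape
(29, 5, 5)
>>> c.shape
(3,)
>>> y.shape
(13, 5)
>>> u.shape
(29,)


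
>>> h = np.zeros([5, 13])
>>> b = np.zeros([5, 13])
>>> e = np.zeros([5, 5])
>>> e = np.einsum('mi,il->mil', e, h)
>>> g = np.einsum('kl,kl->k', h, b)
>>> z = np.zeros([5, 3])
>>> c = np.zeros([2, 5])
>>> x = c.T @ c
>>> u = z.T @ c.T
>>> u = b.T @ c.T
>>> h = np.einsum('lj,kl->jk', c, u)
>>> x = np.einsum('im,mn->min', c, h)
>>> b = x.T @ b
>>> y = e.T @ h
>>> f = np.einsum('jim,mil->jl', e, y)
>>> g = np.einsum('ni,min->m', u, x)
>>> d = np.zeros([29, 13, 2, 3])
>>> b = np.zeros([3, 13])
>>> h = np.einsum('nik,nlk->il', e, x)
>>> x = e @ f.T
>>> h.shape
(5, 2)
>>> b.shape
(3, 13)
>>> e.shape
(5, 5, 13)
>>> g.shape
(5,)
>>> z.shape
(5, 3)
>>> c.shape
(2, 5)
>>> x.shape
(5, 5, 5)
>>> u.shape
(13, 2)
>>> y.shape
(13, 5, 13)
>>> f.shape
(5, 13)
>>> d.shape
(29, 13, 2, 3)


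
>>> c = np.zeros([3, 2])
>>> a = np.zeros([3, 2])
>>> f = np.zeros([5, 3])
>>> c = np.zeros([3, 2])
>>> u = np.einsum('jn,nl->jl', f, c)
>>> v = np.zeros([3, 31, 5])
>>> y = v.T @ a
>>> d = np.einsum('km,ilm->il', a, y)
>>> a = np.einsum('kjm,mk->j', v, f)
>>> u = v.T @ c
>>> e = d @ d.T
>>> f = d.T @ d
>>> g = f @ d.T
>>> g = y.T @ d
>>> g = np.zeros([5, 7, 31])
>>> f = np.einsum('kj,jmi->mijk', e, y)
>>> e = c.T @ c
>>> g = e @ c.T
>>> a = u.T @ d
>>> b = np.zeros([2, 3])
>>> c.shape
(3, 2)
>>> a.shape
(2, 31, 31)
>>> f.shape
(31, 2, 5, 5)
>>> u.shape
(5, 31, 2)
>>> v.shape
(3, 31, 5)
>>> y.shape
(5, 31, 2)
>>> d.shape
(5, 31)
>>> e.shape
(2, 2)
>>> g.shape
(2, 3)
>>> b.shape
(2, 3)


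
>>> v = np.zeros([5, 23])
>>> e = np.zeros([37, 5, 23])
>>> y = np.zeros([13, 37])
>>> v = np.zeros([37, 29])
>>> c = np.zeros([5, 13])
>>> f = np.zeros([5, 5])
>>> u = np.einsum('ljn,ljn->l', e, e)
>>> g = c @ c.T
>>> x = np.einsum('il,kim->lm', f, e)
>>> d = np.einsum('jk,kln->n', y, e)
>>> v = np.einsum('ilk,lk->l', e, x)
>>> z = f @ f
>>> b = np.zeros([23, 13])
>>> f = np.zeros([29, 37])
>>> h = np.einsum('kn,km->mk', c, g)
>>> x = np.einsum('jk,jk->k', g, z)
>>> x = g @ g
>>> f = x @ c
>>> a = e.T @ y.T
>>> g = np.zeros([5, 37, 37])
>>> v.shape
(5,)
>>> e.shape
(37, 5, 23)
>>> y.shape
(13, 37)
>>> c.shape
(5, 13)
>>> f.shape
(5, 13)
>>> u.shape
(37,)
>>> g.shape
(5, 37, 37)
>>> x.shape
(5, 5)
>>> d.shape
(23,)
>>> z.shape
(5, 5)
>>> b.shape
(23, 13)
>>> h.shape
(5, 5)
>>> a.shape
(23, 5, 13)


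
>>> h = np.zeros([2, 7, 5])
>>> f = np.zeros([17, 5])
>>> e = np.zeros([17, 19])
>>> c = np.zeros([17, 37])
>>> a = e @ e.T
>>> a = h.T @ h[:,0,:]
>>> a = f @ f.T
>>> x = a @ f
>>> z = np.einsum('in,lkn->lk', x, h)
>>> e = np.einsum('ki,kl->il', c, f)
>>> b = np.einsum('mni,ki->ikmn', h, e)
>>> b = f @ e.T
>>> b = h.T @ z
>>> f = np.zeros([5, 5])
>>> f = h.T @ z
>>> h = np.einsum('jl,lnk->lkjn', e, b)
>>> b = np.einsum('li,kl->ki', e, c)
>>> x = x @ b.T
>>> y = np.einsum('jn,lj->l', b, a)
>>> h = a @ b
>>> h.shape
(17, 5)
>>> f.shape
(5, 7, 7)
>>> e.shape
(37, 5)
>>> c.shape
(17, 37)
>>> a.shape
(17, 17)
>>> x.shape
(17, 17)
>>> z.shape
(2, 7)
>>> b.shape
(17, 5)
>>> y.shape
(17,)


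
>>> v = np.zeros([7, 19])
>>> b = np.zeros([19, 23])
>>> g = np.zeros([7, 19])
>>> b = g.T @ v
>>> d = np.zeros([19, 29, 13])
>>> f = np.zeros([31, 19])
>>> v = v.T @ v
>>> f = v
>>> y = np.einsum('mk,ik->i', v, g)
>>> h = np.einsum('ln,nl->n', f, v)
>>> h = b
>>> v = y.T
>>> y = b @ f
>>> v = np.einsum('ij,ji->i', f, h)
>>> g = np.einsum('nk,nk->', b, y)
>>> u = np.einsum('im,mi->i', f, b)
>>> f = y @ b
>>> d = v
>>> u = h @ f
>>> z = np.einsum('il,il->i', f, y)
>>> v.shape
(19,)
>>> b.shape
(19, 19)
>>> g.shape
()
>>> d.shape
(19,)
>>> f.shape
(19, 19)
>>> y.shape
(19, 19)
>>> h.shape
(19, 19)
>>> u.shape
(19, 19)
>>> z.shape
(19,)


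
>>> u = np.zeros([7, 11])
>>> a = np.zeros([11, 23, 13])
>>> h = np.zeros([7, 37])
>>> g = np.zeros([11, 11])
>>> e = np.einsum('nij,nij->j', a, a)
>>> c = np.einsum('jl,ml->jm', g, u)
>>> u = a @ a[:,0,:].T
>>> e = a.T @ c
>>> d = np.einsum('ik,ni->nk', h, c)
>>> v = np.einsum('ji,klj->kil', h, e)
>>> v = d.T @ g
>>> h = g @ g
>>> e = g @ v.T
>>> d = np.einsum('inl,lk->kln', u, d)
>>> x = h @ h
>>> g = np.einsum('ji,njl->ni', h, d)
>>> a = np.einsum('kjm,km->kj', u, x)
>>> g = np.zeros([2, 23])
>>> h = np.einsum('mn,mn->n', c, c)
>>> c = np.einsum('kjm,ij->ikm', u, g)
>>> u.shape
(11, 23, 11)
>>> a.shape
(11, 23)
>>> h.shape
(7,)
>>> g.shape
(2, 23)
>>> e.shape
(11, 37)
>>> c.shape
(2, 11, 11)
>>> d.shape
(37, 11, 23)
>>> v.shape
(37, 11)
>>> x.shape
(11, 11)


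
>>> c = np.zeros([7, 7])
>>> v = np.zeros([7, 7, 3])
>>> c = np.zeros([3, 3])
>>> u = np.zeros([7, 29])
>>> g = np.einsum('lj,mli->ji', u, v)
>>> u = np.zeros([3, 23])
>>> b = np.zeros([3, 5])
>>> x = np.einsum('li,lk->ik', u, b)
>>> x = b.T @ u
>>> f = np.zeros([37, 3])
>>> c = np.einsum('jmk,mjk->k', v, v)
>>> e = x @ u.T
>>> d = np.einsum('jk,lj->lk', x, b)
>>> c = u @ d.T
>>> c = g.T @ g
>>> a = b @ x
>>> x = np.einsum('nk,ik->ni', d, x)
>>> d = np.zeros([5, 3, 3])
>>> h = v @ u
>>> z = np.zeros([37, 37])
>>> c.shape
(3, 3)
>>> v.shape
(7, 7, 3)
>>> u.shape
(3, 23)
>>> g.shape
(29, 3)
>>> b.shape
(3, 5)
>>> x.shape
(3, 5)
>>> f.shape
(37, 3)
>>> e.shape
(5, 3)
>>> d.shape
(5, 3, 3)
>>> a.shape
(3, 23)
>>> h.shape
(7, 7, 23)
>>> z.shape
(37, 37)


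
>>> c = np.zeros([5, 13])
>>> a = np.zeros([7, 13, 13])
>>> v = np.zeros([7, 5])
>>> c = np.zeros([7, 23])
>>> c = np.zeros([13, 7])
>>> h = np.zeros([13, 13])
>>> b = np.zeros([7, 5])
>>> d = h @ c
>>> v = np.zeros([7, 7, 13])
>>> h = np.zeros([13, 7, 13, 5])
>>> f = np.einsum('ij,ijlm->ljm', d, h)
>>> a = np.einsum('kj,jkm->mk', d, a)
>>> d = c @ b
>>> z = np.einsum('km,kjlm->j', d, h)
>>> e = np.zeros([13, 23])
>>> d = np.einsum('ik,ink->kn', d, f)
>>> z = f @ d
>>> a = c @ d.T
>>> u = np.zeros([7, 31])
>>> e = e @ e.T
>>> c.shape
(13, 7)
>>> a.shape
(13, 5)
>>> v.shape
(7, 7, 13)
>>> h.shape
(13, 7, 13, 5)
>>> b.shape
(7, 5)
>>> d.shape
(5, 7)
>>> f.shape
(13, 7, 5)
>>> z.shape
(13, 7, 7)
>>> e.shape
(13, 13)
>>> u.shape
(7, 31)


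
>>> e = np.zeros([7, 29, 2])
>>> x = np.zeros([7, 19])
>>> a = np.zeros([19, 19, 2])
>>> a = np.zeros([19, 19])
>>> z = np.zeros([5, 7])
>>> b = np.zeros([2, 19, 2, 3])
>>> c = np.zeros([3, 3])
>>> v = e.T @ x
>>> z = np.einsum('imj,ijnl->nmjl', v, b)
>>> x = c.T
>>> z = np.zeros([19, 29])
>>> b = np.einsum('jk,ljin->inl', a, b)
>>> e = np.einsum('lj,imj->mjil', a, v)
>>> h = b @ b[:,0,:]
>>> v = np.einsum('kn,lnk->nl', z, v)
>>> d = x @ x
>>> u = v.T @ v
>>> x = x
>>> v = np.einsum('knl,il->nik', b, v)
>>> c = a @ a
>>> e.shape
(29, 19, 2, 19)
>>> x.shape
(3, 3)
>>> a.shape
(19, 19)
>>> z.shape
(19, 29)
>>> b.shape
(2, 3, 2)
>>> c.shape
(19, 19)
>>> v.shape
(3, 29, 2)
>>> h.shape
(2, 3, 2)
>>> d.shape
(3, 3)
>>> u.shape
(2, 2)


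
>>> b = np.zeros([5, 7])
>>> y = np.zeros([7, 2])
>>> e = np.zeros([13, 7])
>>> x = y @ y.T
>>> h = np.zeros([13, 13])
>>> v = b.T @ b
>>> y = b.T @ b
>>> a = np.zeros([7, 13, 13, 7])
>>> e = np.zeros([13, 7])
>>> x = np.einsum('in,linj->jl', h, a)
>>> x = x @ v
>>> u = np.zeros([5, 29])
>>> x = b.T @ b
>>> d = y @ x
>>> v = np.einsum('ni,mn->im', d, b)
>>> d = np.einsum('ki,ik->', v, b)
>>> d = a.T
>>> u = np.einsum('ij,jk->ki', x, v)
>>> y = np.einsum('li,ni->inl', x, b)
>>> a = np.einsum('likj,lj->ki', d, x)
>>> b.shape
(5, 7)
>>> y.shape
(7, 5, 7)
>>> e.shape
(13, 7)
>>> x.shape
(7, 7)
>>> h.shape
(13, 13)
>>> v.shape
(7, 5)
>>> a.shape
(13, 13)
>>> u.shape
(5, 7)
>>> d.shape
(7, 13, 13, 7)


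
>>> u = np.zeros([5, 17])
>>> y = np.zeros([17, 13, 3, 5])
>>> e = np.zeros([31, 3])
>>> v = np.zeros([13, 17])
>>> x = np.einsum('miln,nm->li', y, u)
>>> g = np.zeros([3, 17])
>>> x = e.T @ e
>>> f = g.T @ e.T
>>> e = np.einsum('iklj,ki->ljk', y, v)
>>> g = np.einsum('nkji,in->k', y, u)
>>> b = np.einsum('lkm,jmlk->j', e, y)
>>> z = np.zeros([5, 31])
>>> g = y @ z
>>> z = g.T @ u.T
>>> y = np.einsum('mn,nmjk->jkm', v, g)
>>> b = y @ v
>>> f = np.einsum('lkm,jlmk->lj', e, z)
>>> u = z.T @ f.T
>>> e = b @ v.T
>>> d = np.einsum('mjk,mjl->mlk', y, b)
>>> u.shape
(5, 13, 3, 3)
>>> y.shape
(3, 31, 13)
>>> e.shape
(3, 31, 13)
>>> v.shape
(13, 17)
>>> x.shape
(3, 3)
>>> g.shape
(17, 13, 3, 31)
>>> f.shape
(3, 31)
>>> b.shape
(3, 31, 17)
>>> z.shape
(31, 3, 13, 5)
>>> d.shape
(3, 17, 13)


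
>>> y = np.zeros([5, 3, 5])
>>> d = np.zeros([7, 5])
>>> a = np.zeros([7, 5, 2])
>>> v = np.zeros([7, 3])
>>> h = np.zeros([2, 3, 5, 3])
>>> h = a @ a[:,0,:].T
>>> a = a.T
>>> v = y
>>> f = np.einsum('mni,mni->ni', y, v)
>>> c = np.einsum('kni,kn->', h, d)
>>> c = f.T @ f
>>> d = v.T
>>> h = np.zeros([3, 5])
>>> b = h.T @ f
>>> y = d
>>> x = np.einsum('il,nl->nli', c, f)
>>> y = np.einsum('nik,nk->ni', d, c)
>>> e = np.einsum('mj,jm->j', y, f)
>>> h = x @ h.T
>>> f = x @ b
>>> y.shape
(5, 3)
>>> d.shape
(5, 3, 5)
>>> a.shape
(2, 5, 7)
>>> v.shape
(5, 3, 5)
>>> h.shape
(3, 5, 3)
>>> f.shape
(3, 5, 5)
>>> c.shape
(5, 5)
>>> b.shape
(5, 5)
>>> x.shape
(3, 5, 5)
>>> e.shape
(3,)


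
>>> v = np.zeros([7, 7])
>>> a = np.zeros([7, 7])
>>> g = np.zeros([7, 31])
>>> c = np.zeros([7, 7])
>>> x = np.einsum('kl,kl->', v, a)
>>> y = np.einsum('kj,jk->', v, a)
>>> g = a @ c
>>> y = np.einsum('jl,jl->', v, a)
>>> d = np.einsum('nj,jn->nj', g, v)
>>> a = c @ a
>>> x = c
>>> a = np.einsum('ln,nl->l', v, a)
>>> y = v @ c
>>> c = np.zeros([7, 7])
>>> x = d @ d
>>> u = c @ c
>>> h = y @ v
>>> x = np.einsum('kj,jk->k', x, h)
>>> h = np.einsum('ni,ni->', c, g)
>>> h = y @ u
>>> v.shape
(7, 7)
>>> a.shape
(7,)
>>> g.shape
(7, 7)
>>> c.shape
(7, 7)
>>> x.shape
(7,)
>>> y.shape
(7, 7)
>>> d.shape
(7, 7)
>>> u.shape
(7, 7)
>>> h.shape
(7, 7)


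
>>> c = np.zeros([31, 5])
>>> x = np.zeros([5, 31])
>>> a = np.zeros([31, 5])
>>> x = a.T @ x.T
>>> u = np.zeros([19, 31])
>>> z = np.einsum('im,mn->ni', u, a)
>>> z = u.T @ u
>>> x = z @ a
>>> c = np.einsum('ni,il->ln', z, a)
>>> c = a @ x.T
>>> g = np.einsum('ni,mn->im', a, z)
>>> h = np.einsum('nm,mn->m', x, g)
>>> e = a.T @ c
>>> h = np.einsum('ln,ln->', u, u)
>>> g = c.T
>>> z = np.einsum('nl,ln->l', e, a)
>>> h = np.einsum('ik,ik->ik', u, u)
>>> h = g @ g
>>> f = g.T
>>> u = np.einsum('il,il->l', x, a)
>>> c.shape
(31, 31)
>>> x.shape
(31, 5)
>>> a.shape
(31, 5)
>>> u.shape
(5,)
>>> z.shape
(31,)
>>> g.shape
(31, 31)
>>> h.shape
(31, 31)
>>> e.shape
(5, 31)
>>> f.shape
(31, 31)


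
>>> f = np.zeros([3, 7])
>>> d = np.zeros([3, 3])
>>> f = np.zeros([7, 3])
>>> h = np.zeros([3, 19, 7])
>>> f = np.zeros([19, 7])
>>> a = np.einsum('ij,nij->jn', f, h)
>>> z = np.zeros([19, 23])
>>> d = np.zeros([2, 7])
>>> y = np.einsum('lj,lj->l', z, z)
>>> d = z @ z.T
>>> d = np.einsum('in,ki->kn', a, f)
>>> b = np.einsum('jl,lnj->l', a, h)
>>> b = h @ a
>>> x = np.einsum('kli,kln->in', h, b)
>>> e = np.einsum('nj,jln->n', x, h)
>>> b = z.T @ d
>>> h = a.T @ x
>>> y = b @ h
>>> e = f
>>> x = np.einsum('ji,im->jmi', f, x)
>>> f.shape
(19, 7)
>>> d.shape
(19, 3)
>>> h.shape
(3, 3)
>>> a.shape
(7, 3)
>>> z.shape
(19, 23)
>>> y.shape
(23, 3)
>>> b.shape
(23, 3)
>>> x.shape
(19, 3, 7)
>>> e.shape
(19, 7)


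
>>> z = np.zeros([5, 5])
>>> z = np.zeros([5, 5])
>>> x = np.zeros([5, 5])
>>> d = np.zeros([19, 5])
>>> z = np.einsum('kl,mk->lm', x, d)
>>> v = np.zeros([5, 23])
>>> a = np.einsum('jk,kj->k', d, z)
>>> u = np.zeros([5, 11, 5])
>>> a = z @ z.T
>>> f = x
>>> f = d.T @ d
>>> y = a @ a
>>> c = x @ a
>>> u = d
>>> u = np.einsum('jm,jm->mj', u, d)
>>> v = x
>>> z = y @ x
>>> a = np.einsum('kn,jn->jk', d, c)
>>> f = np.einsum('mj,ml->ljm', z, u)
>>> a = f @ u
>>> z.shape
(5, 5)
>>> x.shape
(5, 5)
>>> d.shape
(19, 5)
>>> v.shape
(5, 5)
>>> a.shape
(19, 5, 19)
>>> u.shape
(5, 19)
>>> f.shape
(19, 5, 5)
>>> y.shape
(5, 5)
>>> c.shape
(5, 5)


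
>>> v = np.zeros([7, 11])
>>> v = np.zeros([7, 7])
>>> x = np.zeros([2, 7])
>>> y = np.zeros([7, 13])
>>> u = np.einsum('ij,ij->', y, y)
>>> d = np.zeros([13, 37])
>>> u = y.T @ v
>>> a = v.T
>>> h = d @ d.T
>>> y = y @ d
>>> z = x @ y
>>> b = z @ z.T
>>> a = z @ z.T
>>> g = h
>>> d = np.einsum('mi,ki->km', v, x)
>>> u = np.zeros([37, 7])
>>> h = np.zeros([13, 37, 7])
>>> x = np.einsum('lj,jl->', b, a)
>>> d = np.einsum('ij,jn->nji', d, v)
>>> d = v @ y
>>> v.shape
(7, 7)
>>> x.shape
()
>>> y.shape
(7, 37)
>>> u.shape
(37, 7)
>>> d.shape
(7, 37)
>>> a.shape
(2, 2)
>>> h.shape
(13, 37, 7)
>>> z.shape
(2, 37)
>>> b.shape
(2, 2)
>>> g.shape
(13, 13)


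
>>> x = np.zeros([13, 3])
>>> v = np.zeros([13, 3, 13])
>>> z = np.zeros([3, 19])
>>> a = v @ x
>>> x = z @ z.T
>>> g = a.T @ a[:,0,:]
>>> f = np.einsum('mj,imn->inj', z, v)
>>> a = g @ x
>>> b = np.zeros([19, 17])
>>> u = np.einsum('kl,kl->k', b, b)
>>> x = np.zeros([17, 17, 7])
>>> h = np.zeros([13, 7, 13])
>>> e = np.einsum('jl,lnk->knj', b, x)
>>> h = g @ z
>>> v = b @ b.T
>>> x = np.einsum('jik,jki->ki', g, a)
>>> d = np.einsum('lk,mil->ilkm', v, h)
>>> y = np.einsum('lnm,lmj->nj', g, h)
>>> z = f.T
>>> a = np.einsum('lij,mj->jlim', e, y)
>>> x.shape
(3, 3)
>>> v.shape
(19, 19)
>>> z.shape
(19, 13, 13)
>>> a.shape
(19, 7, 17, 3)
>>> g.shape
(3, 3, 3)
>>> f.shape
(13, 13, 19)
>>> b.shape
(19, 17)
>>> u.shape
(19,)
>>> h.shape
(3, 3, 19)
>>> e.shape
(7, 17, 19)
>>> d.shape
(3, 19, 19, 3)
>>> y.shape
(3, 19)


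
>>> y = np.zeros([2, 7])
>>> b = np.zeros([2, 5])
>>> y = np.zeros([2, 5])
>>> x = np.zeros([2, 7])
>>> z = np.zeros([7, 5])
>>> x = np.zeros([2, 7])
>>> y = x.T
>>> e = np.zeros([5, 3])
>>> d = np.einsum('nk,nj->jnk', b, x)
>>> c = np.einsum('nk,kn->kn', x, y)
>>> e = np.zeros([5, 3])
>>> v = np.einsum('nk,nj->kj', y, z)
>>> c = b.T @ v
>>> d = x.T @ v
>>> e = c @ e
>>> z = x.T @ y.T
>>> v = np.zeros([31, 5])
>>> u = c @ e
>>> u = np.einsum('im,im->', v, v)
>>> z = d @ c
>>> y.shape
(7, 2)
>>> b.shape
(2, 5)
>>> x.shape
(2, 7)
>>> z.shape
(7, 5)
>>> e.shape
(5, 3)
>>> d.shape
(7, 5)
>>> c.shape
(5, 5)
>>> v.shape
(31, 5)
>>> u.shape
()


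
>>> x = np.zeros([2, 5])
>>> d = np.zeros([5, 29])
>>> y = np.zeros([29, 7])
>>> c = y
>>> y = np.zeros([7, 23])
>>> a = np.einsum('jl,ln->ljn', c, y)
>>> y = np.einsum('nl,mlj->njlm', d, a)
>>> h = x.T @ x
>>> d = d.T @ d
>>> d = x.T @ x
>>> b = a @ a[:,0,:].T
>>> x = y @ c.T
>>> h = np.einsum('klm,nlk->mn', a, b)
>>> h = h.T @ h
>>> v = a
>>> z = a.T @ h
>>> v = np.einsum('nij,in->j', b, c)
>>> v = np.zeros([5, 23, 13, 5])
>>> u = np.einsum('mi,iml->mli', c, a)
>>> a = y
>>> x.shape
(5, 23, 29, 29)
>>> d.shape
(5, 5)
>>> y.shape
(5, 23, 29, 7)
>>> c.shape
(29, 7)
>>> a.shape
(5, 23, 29, 7)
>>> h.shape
(7, 7)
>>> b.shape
(7, 29, 7)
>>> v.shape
(5, 23, 13, 5)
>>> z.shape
(23, 29, 7)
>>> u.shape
(29, 23, 7)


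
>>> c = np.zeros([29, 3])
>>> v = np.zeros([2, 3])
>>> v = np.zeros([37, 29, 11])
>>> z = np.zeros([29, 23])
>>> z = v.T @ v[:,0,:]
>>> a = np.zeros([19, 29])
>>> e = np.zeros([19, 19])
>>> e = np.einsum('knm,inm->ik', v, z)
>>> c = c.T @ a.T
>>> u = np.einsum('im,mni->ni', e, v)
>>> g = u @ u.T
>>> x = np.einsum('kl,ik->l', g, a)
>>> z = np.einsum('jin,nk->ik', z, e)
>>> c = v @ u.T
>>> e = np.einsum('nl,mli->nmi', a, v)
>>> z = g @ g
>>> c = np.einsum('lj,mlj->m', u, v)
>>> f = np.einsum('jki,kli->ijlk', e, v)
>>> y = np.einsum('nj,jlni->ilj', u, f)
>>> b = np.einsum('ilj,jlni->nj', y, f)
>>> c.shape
(37,)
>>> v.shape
(37, 29, 11)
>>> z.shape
(29, 29)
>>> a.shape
(19, 29)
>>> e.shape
(19, 37, 11)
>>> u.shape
(29, 11)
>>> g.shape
(29, 29)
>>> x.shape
(29,)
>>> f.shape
(11, 19, 29, 37)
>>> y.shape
(37, 19, 11)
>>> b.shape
(29, 11)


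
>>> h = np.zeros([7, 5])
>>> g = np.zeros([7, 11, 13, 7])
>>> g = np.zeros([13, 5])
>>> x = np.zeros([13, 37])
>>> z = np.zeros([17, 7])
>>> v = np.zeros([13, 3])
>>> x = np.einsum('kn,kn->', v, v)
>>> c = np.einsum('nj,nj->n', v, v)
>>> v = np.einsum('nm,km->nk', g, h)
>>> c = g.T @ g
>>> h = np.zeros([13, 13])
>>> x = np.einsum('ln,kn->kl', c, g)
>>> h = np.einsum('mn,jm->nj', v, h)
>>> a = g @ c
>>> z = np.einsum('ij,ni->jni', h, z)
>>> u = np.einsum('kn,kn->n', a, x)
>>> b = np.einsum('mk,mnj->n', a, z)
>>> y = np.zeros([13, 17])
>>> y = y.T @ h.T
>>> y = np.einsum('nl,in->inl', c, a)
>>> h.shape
(7, 13)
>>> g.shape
(13, 5)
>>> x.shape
(13, 5)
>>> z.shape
(13, 17, 7)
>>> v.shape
(13, 7)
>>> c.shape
(5, 5)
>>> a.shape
(13, 5)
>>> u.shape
(5,)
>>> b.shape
(17,)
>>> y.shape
(13, 5, 5)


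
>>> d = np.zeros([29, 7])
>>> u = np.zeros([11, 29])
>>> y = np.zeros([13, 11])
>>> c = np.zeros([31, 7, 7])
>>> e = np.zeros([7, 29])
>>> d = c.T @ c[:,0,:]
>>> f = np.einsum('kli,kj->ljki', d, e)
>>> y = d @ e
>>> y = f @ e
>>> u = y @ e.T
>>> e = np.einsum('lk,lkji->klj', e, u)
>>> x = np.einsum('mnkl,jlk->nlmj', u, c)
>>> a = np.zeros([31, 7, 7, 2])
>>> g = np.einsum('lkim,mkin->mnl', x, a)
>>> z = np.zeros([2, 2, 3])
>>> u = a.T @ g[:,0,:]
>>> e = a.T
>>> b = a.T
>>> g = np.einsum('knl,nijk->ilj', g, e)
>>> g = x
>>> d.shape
(7, 7, 7)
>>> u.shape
(2, 7, 7, 29)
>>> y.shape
(7, 29, 7, 29)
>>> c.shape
(31, 7, 7)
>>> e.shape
(2, 7, 7, 31)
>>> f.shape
(7, 29, 7, 7)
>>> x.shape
(29, 7, 7, 31)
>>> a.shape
(31, 7, 7, 2)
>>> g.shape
(29, 7, 7, 31)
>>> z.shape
(2, 2, 3)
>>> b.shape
(2, 7, 7, 31)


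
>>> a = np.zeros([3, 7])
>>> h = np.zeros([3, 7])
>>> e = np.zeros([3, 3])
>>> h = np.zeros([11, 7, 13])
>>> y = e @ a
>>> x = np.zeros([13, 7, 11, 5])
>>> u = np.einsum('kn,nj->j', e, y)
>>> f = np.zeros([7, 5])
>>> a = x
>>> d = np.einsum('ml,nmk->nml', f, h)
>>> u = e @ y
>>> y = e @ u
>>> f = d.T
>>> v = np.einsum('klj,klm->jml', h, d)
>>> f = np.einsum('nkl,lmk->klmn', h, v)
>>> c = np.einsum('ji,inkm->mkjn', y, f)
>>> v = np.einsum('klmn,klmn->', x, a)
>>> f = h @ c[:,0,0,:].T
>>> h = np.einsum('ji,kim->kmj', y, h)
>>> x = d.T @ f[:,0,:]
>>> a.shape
(13, 7, 11, 5)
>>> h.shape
(11, 13, 3)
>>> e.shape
(3, 3)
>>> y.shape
(3, 7)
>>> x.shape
(5, 7, 11)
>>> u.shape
(3, 7)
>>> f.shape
(11, 7, 11)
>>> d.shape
(11, 7, 5)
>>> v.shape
()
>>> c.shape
(11, 5, 3, 13)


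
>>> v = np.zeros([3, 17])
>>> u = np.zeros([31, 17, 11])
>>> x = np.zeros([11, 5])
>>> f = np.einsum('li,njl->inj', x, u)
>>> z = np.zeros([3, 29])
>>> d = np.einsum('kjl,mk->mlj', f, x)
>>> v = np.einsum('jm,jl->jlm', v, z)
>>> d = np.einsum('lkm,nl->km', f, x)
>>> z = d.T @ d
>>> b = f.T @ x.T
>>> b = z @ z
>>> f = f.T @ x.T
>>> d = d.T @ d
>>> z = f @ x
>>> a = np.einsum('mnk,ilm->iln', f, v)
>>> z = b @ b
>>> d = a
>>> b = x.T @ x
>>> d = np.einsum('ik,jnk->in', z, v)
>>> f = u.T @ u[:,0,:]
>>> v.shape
(3, 29, 17)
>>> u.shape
(31, 17, 11)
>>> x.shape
(11, 5)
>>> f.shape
(11, 17, 11)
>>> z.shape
(17, 17)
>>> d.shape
(17, 29)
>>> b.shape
(5, 5)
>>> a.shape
(3, 29, 31)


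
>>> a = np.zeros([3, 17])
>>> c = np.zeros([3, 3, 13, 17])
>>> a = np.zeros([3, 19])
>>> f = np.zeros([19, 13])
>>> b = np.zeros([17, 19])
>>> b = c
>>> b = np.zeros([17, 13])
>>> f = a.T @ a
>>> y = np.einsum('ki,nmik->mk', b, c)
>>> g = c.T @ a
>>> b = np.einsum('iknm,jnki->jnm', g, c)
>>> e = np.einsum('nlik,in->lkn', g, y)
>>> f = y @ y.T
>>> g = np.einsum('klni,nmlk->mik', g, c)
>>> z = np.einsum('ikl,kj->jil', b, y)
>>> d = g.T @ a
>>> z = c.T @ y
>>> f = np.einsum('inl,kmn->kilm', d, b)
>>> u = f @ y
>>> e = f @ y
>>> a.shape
(3, 19)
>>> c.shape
(3, 3, 13, 17)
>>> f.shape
(3, 17, 19, 3)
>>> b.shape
(3, 3, 19)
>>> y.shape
(3, 17)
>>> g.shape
(3, 19, 17)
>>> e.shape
(3, 17, 19, 17)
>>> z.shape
(17, 13, 3, 17)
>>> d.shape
(17, 19, 19)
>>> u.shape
(3, 17, 19, 17)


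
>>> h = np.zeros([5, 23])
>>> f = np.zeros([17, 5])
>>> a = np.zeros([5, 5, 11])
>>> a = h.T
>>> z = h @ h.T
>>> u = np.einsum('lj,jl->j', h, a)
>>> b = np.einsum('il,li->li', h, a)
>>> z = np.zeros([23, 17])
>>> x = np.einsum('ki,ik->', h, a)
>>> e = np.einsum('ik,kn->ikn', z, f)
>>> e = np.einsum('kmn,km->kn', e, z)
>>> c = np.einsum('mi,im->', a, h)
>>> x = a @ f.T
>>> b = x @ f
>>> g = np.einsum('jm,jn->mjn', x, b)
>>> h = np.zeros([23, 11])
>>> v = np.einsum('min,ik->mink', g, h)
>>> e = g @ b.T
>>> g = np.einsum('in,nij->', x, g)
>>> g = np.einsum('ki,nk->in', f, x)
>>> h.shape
(23, 11)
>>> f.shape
(17, 5)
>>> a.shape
(23, 5)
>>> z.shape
(23, 17)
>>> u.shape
(23,)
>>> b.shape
(23, 5)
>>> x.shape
(23, 17)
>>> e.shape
(17, 23, 23)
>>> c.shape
()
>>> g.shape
(5, 23)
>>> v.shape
(17, 23, 5, 11)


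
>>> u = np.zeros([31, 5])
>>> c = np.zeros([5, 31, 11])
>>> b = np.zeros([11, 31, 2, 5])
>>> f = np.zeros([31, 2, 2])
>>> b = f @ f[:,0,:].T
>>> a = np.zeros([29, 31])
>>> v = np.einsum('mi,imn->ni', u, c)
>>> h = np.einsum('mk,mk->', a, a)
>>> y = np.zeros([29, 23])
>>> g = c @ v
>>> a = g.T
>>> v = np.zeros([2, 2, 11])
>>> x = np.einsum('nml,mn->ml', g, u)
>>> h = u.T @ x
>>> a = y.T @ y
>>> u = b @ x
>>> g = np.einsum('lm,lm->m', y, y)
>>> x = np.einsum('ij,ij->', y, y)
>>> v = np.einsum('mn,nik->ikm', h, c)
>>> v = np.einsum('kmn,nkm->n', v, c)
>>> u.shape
(31, 2, 5)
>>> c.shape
(5, 31, 11)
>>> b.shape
(31, 2, 31)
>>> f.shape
(31, 2, 2)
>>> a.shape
(23, 23)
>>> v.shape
(5,)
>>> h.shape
(5, 5)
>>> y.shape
(29, 23)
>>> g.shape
(23,)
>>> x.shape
()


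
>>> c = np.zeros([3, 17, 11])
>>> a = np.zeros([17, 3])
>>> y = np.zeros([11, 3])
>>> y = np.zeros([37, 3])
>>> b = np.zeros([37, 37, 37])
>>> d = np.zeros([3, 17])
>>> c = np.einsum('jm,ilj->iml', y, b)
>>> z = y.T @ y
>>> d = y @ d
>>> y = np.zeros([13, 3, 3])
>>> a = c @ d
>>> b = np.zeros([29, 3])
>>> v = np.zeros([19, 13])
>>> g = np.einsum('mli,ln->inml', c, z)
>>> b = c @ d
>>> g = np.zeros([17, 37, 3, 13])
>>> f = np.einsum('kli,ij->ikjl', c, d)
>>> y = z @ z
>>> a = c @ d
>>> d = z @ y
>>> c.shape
(37, 3, 37)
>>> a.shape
(37, 3, 17)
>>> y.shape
(3, 3)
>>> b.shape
(37, 3, 17)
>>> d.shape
(3, 3)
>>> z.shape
(3, 3)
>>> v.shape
(19, 13)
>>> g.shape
(17, 37, 3, 13)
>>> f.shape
(37, 37, 17, 3)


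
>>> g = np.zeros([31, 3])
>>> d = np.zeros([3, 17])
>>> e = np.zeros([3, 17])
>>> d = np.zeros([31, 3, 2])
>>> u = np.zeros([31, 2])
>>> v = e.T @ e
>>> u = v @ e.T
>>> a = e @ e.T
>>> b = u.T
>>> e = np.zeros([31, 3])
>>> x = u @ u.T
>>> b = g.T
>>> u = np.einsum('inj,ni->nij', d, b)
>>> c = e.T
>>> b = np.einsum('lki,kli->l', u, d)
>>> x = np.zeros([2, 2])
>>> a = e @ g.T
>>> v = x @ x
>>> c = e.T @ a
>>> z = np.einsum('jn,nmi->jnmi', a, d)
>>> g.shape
(31, 3)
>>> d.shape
(31, 3, 2)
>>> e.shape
(31, 3)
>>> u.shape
(3, 31, 2)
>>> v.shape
(2, 2)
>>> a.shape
(31, 31)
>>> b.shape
(3,)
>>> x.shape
(2, 2)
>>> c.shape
(3, 31)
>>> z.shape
(31, 31, 3, 2)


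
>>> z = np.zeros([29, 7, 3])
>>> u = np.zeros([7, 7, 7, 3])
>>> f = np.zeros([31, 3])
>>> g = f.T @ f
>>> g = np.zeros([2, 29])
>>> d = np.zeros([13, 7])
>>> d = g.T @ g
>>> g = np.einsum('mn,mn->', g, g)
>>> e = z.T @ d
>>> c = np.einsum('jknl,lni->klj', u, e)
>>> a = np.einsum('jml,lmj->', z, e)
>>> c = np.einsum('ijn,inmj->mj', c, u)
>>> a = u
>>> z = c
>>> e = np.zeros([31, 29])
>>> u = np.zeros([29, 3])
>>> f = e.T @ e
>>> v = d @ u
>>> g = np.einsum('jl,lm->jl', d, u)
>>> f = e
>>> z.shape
(7, 3)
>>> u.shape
(29, 3)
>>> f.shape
(31, 29)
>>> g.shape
(29, 29)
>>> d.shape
(29, 29)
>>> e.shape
(31, 29)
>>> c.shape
(7, 3)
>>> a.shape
(7, 7, 7, 3)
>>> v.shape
(29, 3)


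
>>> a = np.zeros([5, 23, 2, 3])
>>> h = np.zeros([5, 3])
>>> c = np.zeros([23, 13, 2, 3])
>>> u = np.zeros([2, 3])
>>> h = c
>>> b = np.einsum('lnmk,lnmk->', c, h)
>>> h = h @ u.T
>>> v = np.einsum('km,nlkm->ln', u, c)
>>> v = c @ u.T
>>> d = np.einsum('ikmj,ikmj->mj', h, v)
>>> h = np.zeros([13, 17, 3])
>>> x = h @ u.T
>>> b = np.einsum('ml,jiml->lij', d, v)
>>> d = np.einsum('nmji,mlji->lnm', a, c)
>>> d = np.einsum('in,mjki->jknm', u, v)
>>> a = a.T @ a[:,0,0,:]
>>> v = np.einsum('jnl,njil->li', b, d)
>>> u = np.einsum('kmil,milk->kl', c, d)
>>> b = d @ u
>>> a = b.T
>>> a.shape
(3, 3, 2, 13)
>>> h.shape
(13, 17, 3)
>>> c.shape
(23, 13, 2, 3)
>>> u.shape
(23, 3)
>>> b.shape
(13, 2, 3, 3)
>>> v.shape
(23, 3)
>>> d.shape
(13, 2, 3, 23)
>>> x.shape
(13, 17, 2)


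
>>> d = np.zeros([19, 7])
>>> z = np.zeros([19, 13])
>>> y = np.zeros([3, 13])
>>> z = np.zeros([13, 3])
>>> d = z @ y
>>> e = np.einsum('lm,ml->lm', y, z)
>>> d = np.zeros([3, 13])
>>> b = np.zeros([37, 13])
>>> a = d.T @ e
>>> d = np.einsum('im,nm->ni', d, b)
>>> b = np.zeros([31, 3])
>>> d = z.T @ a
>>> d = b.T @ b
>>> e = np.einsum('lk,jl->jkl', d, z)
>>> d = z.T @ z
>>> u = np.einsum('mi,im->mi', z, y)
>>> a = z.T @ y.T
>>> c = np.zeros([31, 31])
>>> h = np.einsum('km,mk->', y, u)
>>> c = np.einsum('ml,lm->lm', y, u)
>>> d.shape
(3, 3)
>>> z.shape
(13, 3)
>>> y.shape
(3, 13)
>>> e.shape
(13, 3, 3)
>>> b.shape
(31, 3)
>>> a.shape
(3, 3)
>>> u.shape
(13, 3)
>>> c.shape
(13, 3)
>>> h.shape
()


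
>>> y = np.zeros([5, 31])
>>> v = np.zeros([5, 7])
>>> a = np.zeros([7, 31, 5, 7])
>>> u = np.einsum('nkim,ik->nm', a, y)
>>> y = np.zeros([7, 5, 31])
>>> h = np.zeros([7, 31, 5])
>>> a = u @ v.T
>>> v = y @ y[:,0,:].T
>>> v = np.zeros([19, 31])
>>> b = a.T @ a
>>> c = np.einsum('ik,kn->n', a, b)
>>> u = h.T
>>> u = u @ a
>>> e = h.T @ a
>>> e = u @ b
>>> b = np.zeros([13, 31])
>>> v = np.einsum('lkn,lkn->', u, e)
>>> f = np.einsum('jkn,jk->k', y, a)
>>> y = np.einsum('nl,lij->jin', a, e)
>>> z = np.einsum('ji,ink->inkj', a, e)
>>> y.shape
(5, 31, 7)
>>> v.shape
()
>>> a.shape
(7, 5)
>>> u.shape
(5, 31, 5)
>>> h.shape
(7, 31, 5)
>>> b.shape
(13, 31)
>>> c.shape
(5,)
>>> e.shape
(5, 31, 5)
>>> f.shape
(5,)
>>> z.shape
(5, 31, 5, 7)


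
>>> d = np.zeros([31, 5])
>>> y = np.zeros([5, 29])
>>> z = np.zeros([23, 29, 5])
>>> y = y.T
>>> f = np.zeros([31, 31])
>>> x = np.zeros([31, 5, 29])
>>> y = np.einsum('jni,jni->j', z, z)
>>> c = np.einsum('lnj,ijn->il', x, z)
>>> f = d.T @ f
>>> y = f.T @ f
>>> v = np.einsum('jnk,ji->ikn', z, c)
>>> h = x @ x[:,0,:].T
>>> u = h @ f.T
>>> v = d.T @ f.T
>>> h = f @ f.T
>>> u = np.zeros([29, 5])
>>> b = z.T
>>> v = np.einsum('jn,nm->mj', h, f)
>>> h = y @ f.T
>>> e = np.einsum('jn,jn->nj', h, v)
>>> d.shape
(31, 5)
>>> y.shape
(31, 31)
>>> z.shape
(23, 29, 5)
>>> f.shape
(5, 31)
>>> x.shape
(31, 5, 29)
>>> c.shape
(23, 31)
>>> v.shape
(31, 5)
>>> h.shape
(31, 5)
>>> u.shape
(29, 5)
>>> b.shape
(5, 29, 23)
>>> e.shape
(5, 31)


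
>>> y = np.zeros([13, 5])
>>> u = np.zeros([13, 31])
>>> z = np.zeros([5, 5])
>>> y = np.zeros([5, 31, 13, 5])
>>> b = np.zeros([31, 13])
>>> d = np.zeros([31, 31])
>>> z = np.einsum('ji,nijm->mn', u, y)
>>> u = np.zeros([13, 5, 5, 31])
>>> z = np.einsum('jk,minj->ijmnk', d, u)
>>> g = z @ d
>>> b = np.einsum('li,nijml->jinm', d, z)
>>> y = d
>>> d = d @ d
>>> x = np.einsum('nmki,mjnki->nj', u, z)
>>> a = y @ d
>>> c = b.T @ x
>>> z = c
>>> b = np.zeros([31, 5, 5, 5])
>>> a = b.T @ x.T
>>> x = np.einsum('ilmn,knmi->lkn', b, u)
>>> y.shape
(31, 31)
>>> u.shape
(13, 5, 5, 31)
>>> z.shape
(5, 5, 31, 31)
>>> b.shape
(31, 5, 5, 5)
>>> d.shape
(31, 31)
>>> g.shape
(5, 31, 13, 5, 31)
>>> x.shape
(5, 13, 5)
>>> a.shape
(5, 5, 5, 13)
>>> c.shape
(5, 5, 31, 31)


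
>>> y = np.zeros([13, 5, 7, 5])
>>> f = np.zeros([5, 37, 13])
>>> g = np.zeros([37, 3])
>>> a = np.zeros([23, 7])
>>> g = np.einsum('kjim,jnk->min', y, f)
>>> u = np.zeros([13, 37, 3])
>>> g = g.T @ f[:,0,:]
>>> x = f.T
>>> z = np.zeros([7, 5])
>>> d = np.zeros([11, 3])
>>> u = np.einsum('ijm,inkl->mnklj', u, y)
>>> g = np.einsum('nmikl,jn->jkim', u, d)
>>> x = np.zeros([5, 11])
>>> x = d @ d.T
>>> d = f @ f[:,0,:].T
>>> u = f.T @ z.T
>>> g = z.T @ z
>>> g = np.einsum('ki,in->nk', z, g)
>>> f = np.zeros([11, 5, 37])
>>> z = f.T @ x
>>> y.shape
(13, 5, 7, 5)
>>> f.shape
(11, 5, 37)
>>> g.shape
(5, 7)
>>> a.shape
(23, 7)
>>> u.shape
(13, 37, 7)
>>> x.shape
(11, 11)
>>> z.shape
(37, 5, 11)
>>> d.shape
(5, 37, 5)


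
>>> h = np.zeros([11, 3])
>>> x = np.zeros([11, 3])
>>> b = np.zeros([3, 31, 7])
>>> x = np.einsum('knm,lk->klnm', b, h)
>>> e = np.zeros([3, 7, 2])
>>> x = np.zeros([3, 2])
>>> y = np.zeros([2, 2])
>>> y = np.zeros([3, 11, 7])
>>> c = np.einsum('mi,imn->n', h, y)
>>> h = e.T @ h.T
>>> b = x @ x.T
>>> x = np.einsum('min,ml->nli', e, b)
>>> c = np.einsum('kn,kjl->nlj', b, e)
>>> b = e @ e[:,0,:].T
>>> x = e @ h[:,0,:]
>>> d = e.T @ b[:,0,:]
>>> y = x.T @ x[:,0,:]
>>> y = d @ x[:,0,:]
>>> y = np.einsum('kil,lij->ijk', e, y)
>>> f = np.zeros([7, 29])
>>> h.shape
(2, 7, 11)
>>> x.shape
(3, 7, 11)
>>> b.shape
(3, 7, 3)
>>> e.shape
(3, 7, 2)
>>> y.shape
(7, 11, 3)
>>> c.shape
(3, 2, 7)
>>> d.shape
(2, 7, 3)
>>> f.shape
(7, 29)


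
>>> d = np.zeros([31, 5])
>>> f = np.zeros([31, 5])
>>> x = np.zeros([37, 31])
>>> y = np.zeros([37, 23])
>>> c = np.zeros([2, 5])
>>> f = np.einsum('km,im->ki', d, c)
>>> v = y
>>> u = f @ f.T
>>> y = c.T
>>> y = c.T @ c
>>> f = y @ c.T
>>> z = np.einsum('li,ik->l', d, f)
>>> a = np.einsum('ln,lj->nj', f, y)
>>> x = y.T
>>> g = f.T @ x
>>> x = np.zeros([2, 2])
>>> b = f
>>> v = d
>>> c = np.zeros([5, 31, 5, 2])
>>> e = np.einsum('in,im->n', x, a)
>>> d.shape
(31, 5)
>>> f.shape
(5, 2)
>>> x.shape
(2, 2)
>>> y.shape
(5, 5)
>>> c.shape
(5, 31, 5, 2)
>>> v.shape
(31, 5)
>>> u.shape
(31, 31)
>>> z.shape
(31,)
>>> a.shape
(2, 5)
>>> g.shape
(2, 5)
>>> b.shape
(5, 2)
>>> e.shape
(2,)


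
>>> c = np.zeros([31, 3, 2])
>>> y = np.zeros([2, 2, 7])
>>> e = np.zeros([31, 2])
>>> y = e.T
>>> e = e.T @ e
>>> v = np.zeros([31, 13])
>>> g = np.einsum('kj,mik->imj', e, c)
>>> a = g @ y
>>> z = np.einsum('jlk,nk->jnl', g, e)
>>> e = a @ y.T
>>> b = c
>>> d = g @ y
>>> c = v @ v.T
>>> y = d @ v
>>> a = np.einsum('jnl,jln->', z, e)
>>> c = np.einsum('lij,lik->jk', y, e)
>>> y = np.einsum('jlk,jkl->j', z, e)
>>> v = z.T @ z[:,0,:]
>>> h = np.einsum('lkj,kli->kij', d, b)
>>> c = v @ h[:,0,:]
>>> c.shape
(31, 2, 31)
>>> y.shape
(3,)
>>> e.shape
(3, 31, 2)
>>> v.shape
(31, 2, 31)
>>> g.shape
(3, 31, 2)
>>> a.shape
()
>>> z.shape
(3, 2, 31)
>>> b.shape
(31, 3, 2)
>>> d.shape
(3, 31, 31)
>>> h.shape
(31, 2, 31)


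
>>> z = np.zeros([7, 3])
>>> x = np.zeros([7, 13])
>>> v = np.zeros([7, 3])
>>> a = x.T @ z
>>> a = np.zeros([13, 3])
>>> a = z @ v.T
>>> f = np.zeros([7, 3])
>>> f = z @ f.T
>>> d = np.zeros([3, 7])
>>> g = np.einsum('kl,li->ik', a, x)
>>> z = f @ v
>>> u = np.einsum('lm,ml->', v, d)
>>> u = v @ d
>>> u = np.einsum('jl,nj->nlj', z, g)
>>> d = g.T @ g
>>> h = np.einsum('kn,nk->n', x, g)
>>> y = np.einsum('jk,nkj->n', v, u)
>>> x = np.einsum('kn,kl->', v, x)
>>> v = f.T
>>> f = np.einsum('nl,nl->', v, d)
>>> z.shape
(7, 3)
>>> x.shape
()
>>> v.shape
(7, 7)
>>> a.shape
(7, 7)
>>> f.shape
()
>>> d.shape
(7, 7)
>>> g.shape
(13, 7)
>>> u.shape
(13, 3, 7)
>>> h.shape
(13,)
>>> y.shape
(13,)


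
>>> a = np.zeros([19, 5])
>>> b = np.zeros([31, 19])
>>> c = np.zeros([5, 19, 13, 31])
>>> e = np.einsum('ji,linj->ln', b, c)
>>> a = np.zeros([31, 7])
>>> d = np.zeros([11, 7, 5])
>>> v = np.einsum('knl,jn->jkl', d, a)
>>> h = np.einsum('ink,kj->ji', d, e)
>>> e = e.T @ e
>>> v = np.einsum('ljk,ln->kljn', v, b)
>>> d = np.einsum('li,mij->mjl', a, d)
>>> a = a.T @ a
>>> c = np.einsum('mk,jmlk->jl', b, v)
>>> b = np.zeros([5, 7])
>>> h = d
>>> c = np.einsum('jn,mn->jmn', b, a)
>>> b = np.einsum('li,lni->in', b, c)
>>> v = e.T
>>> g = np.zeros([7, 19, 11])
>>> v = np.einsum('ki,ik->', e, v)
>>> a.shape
(7, 7)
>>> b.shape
(7, 7)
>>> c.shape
(5, 7, 7)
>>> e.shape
(13, 13)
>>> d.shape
(11, 5, 31)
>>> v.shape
()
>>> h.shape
(11, 5, 31)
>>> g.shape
(7, 19, 11)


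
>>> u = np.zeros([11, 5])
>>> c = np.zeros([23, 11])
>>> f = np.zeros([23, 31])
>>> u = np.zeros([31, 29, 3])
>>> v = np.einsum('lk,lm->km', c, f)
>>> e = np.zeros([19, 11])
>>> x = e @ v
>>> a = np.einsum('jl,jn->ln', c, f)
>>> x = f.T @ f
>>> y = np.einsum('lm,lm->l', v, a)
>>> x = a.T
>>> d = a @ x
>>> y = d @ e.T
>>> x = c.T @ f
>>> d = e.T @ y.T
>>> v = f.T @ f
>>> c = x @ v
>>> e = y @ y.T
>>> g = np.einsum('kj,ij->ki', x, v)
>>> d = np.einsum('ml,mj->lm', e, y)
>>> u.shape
(31, 29, 3)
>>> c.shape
(11, 31)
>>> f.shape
(23, 31)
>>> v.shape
(31, 31)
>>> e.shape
(11, 11)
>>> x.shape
(11, 31)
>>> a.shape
(11, 31)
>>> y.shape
(11, 19)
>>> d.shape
(11, 11)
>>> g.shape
(11, 31)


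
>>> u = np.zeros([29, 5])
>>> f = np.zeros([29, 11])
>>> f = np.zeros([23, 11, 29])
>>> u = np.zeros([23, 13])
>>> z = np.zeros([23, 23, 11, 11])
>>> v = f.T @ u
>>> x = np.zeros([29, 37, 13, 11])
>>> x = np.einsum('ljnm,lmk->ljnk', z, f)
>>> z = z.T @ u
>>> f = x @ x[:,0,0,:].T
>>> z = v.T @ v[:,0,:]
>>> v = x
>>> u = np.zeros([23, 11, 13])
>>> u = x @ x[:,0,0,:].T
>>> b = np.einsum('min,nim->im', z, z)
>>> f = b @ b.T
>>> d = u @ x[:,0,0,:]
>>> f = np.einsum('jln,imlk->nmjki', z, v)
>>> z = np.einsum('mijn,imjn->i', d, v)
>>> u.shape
(23, 23, 11, 23)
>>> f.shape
(13, 23, 13, 29, 23)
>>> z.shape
(23,)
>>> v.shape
(23, 23, 11, 29)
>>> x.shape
(23, 23, 11, 29)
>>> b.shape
(11, 13)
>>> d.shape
(23, 23, 11, 29)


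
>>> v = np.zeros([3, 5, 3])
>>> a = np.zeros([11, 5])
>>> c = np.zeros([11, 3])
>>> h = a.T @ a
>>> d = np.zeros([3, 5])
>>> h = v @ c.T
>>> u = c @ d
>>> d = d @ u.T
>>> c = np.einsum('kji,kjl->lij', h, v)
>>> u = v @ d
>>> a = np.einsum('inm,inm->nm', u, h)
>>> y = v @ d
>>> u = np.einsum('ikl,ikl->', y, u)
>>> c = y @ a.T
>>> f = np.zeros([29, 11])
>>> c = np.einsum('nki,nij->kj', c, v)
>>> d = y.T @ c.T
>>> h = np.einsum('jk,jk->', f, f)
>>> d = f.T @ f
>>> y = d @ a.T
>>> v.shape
(3, 5, 3)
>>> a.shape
(5, 11)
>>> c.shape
(5, 3)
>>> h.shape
()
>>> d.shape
(11, 11)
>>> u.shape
()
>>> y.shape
(11, 5)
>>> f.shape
(29, 11)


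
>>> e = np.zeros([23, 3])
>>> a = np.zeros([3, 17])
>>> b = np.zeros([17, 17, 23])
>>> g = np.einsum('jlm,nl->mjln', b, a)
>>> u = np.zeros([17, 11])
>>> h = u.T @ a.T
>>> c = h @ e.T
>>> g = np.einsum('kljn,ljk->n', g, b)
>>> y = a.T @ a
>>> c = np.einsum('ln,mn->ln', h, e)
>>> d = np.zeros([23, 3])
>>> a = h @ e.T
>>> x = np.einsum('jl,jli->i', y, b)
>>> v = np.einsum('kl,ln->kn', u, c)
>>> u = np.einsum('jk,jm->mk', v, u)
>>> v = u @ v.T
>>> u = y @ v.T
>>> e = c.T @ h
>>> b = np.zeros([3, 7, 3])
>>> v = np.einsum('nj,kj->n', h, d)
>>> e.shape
(3, 3)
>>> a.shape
(11, 23)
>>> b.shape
(3, 7, 3)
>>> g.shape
(3,)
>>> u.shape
(17, 11)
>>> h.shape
(11, 3)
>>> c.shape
(11, 3)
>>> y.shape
(17, 17)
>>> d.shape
(23, 3)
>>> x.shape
(23,)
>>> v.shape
(11,)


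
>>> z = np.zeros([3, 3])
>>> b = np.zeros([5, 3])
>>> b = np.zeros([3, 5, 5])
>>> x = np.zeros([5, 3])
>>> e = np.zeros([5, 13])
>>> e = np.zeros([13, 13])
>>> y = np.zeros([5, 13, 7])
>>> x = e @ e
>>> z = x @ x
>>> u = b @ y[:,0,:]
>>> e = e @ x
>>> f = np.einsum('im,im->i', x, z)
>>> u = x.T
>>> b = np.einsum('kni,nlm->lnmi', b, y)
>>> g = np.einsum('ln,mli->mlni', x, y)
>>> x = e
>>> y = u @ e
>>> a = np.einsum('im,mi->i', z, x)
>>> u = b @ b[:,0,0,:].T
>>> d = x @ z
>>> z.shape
(13, 13)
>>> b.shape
(13, 5, 7, 5)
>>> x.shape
(13, 13)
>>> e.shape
(13, 13)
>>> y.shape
(13, 13)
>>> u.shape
(13, 5, 7, 13)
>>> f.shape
(13,)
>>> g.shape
(5, 13, 13, 7)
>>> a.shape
(13,)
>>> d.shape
(13, 13)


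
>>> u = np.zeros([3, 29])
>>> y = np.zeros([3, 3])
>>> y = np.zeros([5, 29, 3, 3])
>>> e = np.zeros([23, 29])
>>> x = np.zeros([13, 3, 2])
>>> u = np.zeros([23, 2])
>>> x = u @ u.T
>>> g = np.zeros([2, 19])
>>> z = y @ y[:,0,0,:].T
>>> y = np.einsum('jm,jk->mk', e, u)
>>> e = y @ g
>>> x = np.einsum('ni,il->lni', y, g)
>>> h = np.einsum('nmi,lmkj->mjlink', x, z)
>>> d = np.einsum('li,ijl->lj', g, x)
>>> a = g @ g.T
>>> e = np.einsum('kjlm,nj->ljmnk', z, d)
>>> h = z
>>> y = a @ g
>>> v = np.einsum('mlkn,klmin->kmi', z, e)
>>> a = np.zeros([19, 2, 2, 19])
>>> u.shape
(23, 2)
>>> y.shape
(2, 19)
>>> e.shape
(3, 29, 5, 2, 5)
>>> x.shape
(19, 29, 2)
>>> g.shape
(2, 19)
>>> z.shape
(5, 29, 3, 5)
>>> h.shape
(5, 29, 3, 5)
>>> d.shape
(2, 29)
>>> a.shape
(19, 2, 2, 19)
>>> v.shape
(3, 5, 2)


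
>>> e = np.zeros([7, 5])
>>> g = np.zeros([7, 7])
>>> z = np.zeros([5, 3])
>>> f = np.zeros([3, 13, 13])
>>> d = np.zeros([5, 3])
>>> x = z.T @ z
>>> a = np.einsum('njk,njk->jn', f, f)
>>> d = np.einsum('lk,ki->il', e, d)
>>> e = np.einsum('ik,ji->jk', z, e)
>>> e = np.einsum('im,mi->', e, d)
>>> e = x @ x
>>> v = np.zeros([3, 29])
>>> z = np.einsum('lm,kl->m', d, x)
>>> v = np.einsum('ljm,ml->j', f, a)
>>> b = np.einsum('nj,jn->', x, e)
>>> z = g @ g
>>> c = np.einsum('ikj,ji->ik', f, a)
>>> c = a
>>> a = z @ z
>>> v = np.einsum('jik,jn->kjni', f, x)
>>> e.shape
(3, 3)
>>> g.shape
(7, 7)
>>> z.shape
(7, 7)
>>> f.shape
(3, 13, 13)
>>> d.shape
(3, 7)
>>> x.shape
(3, 3)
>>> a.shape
(7, 7)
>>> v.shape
(13, 3, 3, 13)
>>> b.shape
()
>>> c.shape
(13, 3)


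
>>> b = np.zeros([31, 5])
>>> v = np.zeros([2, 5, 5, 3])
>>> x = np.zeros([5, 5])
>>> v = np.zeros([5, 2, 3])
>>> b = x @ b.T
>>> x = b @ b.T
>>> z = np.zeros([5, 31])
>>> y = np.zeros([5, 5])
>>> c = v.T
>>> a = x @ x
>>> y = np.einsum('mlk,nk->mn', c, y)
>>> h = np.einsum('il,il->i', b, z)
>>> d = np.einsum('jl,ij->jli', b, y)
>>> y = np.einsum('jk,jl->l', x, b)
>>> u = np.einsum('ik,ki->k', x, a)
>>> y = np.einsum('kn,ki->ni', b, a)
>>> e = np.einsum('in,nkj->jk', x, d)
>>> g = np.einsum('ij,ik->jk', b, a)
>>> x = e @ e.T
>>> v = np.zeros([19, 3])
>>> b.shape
(5, 31)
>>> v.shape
(19, 3)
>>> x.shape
(3, 3)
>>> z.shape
(5, 31)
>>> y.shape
(31, 5)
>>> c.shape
(3, 2, 5)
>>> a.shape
(5, 5)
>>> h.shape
(5,)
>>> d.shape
(5, 31, 3)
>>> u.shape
(5,)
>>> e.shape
(3, 31)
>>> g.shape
(31, 5)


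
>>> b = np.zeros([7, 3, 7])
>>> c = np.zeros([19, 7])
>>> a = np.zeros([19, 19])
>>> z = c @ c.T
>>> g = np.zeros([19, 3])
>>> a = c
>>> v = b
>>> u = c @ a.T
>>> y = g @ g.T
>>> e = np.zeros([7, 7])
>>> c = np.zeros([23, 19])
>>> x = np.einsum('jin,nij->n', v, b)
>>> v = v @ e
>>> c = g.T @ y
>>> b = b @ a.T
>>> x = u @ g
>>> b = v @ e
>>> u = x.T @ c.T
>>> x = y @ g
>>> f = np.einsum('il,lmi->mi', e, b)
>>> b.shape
(7, 3, 7)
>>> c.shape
(3, 19)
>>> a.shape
(19, 7)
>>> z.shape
(19, 19)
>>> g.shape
(19, 3)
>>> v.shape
(7, 3, 7)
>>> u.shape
(3, 3)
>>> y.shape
(19, 19)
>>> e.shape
(7, 7)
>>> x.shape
(19, 3)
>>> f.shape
(3, 7)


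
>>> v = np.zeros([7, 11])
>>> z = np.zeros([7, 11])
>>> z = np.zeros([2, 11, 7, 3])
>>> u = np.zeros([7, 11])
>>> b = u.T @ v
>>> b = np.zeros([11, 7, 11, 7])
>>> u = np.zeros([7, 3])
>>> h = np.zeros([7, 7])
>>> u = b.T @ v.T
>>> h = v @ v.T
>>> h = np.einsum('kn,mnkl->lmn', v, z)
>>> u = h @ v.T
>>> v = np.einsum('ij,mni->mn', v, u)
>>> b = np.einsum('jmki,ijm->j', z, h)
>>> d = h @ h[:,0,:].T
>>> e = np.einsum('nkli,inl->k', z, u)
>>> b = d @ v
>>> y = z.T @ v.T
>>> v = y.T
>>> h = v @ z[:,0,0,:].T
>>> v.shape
(3, 11, 7, 3)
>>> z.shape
(2, 11, 7, 3)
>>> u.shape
(3, 2, 7)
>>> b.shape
(3, 2, 2)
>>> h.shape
(3, 11, 7, 2)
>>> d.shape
(3, 2, 3)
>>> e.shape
(11,)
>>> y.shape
(3, 7, 11, 3)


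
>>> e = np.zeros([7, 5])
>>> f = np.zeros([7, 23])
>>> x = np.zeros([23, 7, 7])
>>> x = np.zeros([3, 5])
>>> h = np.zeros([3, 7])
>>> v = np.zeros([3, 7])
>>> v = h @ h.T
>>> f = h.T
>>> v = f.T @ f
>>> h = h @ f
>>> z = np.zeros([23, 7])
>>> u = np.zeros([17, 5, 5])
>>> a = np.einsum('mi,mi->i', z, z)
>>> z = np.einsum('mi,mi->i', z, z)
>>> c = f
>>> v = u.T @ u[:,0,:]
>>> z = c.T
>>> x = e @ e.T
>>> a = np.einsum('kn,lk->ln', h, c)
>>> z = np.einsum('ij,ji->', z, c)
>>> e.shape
(7, 5)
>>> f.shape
(7, 3)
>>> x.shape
(7, 7)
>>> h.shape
(3, 3)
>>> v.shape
(5, 5, 5)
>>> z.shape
()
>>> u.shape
(17, 5, 5)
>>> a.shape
(7, 3)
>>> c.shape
(7, 3)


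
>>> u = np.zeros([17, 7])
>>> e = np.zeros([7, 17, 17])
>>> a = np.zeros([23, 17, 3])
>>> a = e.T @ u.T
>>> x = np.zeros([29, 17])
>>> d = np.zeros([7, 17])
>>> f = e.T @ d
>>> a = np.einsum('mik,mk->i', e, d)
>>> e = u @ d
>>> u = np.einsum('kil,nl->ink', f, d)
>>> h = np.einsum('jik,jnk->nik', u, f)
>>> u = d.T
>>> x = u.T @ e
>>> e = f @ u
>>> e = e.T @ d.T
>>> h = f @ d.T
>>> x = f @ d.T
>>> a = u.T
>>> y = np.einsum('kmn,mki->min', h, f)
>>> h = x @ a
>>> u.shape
(17, 7)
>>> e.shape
(7, 17, 7)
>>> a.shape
(7, 17)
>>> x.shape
(17, 17, 7)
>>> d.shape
(7, 17)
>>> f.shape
(17, 17, 17)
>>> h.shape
(17, 17, 17)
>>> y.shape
(17, 17, 7)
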